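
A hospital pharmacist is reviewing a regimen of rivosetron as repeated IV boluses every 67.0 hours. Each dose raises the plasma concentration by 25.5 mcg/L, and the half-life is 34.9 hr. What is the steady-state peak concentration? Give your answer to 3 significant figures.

k = ln 2 / 34.9 = 0.01986 hr⁻¹
Fraction remaining after one interval: e^(−kτ) = e^(−0.01986 × 67.0) = 0.2643
R = 1 / (1 − 0.2643) = 1.359
Css,max = 25.5 × 1.359 ≈ 34.7 mcg/L

34.7 mcg/L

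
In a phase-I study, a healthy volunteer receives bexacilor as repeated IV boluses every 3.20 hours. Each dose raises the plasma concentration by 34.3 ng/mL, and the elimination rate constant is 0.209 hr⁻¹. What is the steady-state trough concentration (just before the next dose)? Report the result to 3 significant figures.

36.0 ng/mL

Fraction remaining after one interval: e^(−kτ) = e^(−0.2090 × 3.20) = 0.5123
R = 1 / (1 − 0.5123) = 2.051
Css,max = 34.3 × 2.051 = 70.33 ng/mL
Css,min = Css,max × e^(−kτ) = 70.33 × 0.5123 ≈ 36.0 ng/mL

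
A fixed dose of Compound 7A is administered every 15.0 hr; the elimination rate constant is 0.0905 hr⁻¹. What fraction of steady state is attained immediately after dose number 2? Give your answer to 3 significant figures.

f_n = 1 − e^(−nkτ) = 1 − e^(−2 × 0.09050 × 15.0) = 1 − e^(−2.715) = 1 − 0.06620 ≈ 0.934

0.934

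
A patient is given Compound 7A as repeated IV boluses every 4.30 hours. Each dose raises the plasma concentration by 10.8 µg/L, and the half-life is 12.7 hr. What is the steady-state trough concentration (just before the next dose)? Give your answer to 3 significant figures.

k = ln 2 / 12.7 = 0.05458 hr⁻¹
Fraction remaining after one interval: e^(−kτ) = e^(−0.05458 × 4.30) = 0.7908
R = 1 / (1 − 0.7908) = 4.781
Css,max = 10.8 × 4.781 = 51.63 µg/L
Css,min = Css,max × e^(−kτ) = 51.63 × 0.7908 ≈ 40.8 µg/L

40.8 µg/L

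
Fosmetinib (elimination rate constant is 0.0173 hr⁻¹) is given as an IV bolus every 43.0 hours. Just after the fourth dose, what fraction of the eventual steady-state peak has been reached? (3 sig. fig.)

0.949

f_n = 1 − e^(−nkτ) = 1 − e^(−4 × 0.01730 × 43.0) = 1 − e^(−2.976) = 1 − 0.05102 ≈ 0.949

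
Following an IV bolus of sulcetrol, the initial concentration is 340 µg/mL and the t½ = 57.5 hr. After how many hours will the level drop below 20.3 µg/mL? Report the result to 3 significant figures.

k = ln 2 / 57.5 = 0.01205 hr⁻¹
C(t) = C₀ e^(−kt)  ⇒  t = ln(C₀/C) / k
t = ln(340/20.3) / 0.01205 = 2.818 / 0.01205 ≈ 234 hours

234 hours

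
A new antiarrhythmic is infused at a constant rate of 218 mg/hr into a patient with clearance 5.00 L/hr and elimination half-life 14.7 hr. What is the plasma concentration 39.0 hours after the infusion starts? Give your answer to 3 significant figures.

Css = rate / CL = 218 / 5.00 = 43.60 mg/L
k = ln 2 / 14.7 = 0.04715 hr⁻¹
C(t) = Css (1 − e^(−kt)) = 43.60 × (1 − e^(−1.839)) = 43.60 × 0.8410 ≈ 36.7 mg/L

36.7 mg/L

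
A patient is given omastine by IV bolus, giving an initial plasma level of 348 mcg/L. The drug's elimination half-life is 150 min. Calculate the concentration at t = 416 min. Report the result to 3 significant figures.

k = ln 2 / 150 = 0.004621 min⁻¹
C(t) = C₀ e^(−kt) = 348 × e^(−0.004621 × 416) = 348 × e^(−1.922) = 348 × 0.1463 ≈ 50.9 mcg/L

50.9 mcg/L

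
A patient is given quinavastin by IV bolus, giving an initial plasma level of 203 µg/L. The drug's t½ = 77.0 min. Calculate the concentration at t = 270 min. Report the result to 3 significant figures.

k = ln 2 / 77.0 = 0.009002 min⁻¹
C(t) = C₀ e^(−kt) = 203 × e^(−0.009002 × 270) = 203 × e^(−2.431) = 203 × 0.08799 ≈ 17.9 µg/L

17.9 µg/L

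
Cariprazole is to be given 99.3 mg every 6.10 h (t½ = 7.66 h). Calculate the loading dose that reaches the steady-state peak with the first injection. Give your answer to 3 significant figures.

k = ln 2 / 7.66 = 0.09049 h⁻¹
Accumulation ratio R = 1 / (1 − e^(−kτ)) = 1 / (1 − e^(−0.09049×6.10)) = 1 / (1 − 0.5758) = 2.357
Loading dose = maintenance dose × R = 99.3 × 2.357 ≈ 234 mg

234 mg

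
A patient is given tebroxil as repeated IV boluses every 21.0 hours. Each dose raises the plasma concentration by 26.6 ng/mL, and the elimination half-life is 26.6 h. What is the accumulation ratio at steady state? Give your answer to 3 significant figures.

2.37

k = ln 2 / 26.6 = 0.02606 h⁻¹
Fraction remaining after one interval: e^(−kτ) = e^(−0.02606 × 21.0) = 0.5786
R = 1 / (1 − 0.5786) = 1 / 0.4214 ≈ 2.37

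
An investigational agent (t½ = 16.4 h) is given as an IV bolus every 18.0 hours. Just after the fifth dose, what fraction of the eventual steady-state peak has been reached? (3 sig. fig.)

0.978

k = ln 2 / 16.4 = 0.04227 h⁻¹
f_n = 1 − e^(−nkτ) = 1 − e^(−5 × 0.04227 × 18.0) = 1 − e^(−3.804) = 1 − 0.02228 ≈ 0.978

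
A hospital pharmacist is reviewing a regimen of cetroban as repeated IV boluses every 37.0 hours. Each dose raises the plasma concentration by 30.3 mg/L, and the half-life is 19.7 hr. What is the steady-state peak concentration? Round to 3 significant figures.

k = ln 2 / 19.7 = 0.03519 hr⁻¹
Fraction remaining after one interval: e^(−kτ) = e^(−0.03519 × 37.0) = 0.2720
R = 1 / (1 − 0.2720) = 1.374
Css,max = 30.3 × 1.374 ≈ 41.6 mg/L

41.6 mg/L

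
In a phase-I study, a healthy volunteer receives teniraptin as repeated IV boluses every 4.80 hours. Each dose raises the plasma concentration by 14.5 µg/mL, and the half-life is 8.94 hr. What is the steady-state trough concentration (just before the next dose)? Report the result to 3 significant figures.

k = ln 2 / 8.94 = 0.07753 hr⁻¹
Fraction remaining after one interval: e^(−kτ) = e^(−0.07753 × 4.80) = 0.6892
R = 1 / (1 − 0.6892) = 3.218
Css,max = 14.5 × 3.218 = 46.66 µg/mL
Css,min = Css,max × e^(−kτ) = 46.66 × 0.6892 ≈ 32.2 µg/mL

32.2 µg/mL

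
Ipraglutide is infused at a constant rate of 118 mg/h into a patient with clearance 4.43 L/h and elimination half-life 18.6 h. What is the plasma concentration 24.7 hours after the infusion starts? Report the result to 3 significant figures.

16.0 µg/mL

Css = rate / CL = 118 / 4.43 = 26.64 µg/mL
k = ln 2 / 18.6 = 0.03727 h⁻¹
C(t) = Css (1 − e^(−kt)) = 26.64 × (1 − e^(−0.9205)) = 26.64 × 0.6017 ≈ 16.0 µg/mL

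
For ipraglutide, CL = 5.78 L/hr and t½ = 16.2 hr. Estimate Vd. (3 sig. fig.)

k = ln 2 / t½ = ln 2 / 16.2 = 0.04279 hr⁻¹
V = CL / k = 5.78 / 0.04279 ≈ 135 L

135 L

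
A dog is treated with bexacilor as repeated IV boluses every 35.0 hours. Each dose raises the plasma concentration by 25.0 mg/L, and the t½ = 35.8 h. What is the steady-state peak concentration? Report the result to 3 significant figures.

k = ln 2 / 35.8 = 0.01936 h⁻¹
Fraction remaining after one interval: e^(−kτ) = e^(−0.01936 × 35.0) = 0.5078
R = 1 / (1 − 0.5078) = 2.032
Css,max = 25.0 × 2.032 ≈ 50.8 mg/L

50.8 mg/L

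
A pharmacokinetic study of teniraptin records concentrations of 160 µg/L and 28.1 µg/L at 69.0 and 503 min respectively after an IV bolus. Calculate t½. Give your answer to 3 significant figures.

k = ln(C₁/C₂) / (t₂ − t₁) = ln(160/28.1) / (503 − 69.0)
  = 1.739 / 434.0 = 0.004008 min⁻¹
t½ = ln 2 / k = ln 2 / 0.004008 ≈ 173 minutes

173 minutes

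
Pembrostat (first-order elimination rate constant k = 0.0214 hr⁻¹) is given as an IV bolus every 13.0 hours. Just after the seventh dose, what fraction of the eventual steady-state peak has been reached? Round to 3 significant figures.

f_n = 1 − e^(−nkτ) = 1 − e^(−7 × 0.02140 × 13.0) = 1 − e^(−1.947) = 1 − 0.1426 ≈ 0.857

0.857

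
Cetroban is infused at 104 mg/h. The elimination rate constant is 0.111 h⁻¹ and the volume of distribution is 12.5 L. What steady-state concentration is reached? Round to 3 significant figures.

75.0 µg/mL

CL = k · V = 0.111 × 12.5 = 1.387 L/h
Css = rate / CL = 104 / 1.387 ≈ 75.0 µg/mL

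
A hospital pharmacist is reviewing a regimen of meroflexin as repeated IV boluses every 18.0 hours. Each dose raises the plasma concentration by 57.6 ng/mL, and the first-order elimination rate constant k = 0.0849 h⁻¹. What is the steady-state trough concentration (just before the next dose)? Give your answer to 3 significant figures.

Fraction remaining after one interval: e^(−kτ) = e^(−0.08490 × 18.0) = 0.2169
R = 1 / (1 − 0.2169) = 1.277
Css,max = 57.6 × 1.277 = 73.56 ng/mL
Css,min = Css,max × e^(−kτ) = 73.56 × 0.2169 ≈ 16.0 ng/mL

16.0 ng/mL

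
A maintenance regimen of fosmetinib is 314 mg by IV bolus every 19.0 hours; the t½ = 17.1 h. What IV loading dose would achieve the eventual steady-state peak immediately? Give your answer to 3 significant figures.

k = ln 2 / 17.1 = 0.04053 h⁻¹
Accumulation ratio R = 1 / (1 − e^(−kτ)) = 1 / (1 − e^(−0.04053×19.0)) = 1 / (1 − 0.4629) = 1.862
Loading dose = maintenance dose × R = 314 × 1.862 ≈ 585 mg

585 mg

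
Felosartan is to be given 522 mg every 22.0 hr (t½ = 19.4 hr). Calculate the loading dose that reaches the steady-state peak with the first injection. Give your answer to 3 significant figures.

k = ln 2 / 19.4 = 0.03573 hr⁻¹
Accumulation ratio R = 1 / (1 − e^(−kτ)) = 1 / (1 − e^(−0.03573×22.0)) = 1 / (1 − 0.4556) = 1.837
Loading dose = maintenance dose × R = 522 × 1.837 ≈ 959 mg

959 mg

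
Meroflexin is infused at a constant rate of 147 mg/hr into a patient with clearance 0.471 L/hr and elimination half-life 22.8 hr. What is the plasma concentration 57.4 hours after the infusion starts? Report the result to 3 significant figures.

Css = rate / CL = 147 / 0.471 = 312.1 µg/mL
k = ln 2 / 22.8 = 0.03040 hr⁻¹
C(t) = Css (1 − e^(−kt)) = 312.1 × (1 − e^(−1.745)) = 312.1 × 0.8254 ≈ 258 µg/mL

258 µg/mL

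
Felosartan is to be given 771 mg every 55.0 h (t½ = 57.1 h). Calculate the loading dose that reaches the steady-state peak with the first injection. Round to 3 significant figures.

1580 mg

k = ln 2 / 57.1 = 0.01214 h⁻¹
Accumulation ratio R = 1 / (1 − e^(−kτ)) = 1 / (1 − e^(−0.01214×55.0)) = 1 / (1 − 0.5129) = 2.053
Loading dose = maintenance dose × R = 771 × 2.053 ≈ 1580 mg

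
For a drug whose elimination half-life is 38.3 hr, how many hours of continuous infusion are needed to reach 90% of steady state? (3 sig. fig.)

127 hours

k = ln 2 / 38.3 = 0.01810 hr⁻¹
f = 1 − e^(−kt)  ⇒  t = −ln(1 − f) / k
t = −ln(1 − 0.9) / 0.01810 = 2.303 / 0.01810 ≈ 127 hours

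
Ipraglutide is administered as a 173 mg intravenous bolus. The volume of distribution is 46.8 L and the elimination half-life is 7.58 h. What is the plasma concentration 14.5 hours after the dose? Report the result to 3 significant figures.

C₀ = dose / V = 173 / 46.8 = 3.697 µg/mL
k = ln 2 / 7.58 = 0.09144 h⁻¹
C(t) = C₀ e^(−kt) = 3.697 × e^(−0.09144 × 14.5) = 3.697 × e^(−1.326) = 3.697 × 0.2656 ≈ 0.982 µg/mL

0.982 µg/mL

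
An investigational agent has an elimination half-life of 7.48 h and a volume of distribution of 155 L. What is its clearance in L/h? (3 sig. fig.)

14.4 L/h

k = ln 2 / t½ = ln 2 / 7.48 = 0.09267 h⁻¹
CL = k · V = 0.09267 × 155 ≈ 14.4 L/h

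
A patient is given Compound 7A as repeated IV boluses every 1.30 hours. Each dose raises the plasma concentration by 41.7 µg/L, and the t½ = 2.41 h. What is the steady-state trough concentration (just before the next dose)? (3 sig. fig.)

92.0 µg/L

k = ln 2 / 2.41 = 0.2876 h⁻¹
Fraction remaining after one interval: e^(−kτ) = e^(−0.2876 × 1.30) = 0.6880
R = 1 / (1 − 0.6880) = 3.206
Css,max = 41.7 × 3.206 = 133.7 µg/L
Css,min = Css,max × e^(−kτ) = 133.7 × 0.6880 ≈ 92.0 µg/L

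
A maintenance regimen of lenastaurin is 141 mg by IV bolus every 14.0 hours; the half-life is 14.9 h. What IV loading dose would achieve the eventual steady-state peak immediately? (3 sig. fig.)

295 mg

k = ln 2 / 14.9 = 0.04652 h⁻¹
Accumulation ratio R = 1 / (1 − e^(−kτ)) = 1 / (1 − e^(−0.04652×14.0)) = 1 / (1 − 0.5214) = 2.089
Loading dose = maintenance dose × R = 141 × 2.089 ≈ 295 mg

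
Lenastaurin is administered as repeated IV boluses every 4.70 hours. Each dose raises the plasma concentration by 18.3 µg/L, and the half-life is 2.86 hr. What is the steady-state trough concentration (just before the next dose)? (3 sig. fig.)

8.62 µg/L

k = ln 2 / 2.86 = 0.2424 hr⁻¹
Fraction remaining after one interval: e^(−kτ) = e^(−0.2424 × 4.70) = 0.3201
R = 1 / (1 − 0.3201) = 1.471
Css,max = 18.3 × 1.471 = 26.92 µg/L
Css,min = Css,max × e^(−kτ) = 26.92 × 0.3201 ≈ 8.62 µg/L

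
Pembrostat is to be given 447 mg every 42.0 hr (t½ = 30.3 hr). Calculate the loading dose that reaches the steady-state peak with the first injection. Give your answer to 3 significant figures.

k = ln 2 / 30.3 = 0.02288 hr⁻¹
Accumulation ratio R = 1 / (1 − e^(−kτ)) = 1 / (1 − e^(−0.02288×42.0)) = 1 / (1 − 0.3826) = 1.620
Loading dose = maintenance dose × R = 447 × 1.620 ≈ 724 mg

724 mg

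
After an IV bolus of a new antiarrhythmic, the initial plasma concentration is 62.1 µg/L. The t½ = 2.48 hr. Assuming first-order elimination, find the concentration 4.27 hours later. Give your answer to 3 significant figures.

k = ln 2 / 2.48 = 0.2795 hr⁻¹
4.27 hr is 1.722 half-lives, so C = 62.1 × (1/2)^1.722 = 62.1 × 0.3032 ≈ 18.8 µg/L

18.8 µg/L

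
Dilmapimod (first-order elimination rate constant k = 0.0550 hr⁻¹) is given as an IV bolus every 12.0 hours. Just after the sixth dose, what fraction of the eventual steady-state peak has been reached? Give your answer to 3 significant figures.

f_n = 1 − e^(−nkτ) = 1 − e^(−6 × 0.05500 × 12.0) = 1 − e^(−3.960) = 1 − 0.01906 ≈ 0.981

0.981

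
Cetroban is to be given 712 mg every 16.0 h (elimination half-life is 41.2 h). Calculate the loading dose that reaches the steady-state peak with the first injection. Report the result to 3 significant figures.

3020 mg

k = ln 2 / 41.2 = 0.01682 h⁻¹
Accumulation ratio R = 1 / (1 − e^(−kτ)) = 1 / (1 − e^(−0.01682×16.0)) = 1 / (1 − 0.7640) = 4.237
Loading dose = maintenance dose × R = 712 × 4.237 ≈ 3020 mg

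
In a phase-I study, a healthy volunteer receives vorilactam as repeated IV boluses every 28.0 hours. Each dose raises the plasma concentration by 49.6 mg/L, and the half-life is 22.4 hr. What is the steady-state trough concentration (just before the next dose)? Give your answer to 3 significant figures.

36.0 mg/L

k = ln 2 / 22.4 = 0.03094 hr⁻¹
Fraction remaining after one interval: e^(−kτ) = e^(−0.03094 × 28.0) = 0.4204
R = 1 / (1 − 0.4204) = 1.725
Css,max = 49.6 × 1.725 = 85.58 mg/L
Css,min = Css,max × e^(−kτ) = 85.58 × 0.4204 ≈ 36.0 mg/L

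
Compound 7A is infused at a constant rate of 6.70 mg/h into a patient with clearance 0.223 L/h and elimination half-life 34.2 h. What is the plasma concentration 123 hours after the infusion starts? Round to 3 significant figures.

27.6 mg/L

Css = rate / CL = 6.70 / 0.223 = 30.04 mg/L
k = ln 2 / 34.2 = 0.02027 h⁻¹
C(t) = Css (1 − e^(−kt)) = 30.04 × (1 − e^(−2.493)) = 30.04 × 0.9173 ≈ 27.6 mg/L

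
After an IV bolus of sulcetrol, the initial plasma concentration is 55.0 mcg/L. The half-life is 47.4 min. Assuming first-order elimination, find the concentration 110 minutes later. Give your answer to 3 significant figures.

k = ln 2 / 47.4 = 0.01462 min⁻¹
110 min is 2.321 half-lives, so C = 55.0 × (1/2)^2.321 = 55.0 × 0.2002 ≈ 11.0 mcg/L

11.0 mcg/L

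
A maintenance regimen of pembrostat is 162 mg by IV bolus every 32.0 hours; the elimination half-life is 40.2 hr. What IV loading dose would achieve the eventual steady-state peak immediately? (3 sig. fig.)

382 mg

k = ln 2 / 40.2 = 0.01724 hr⁻¹
Accumulation ratio R = 1 / (1 − e^(−kτ)) = 1 / (1 − e^(−0.01724×32.0)) = 1 / (1 − 0.5759) = 2.358
Loading dose = maintenance dose × R = 162 × 2.358 ≈ 382 mg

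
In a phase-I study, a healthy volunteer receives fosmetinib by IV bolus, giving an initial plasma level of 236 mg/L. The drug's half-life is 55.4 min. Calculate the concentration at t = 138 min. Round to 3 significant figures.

k = ln 2 / 55.4 = 0.01251 min⁻¹
138 min is 2.491 half-lives, so C = 236 × (1/2)^2.491 = 236 × 0.1779 ≈ 42.0 mg/L

42.0 mg/L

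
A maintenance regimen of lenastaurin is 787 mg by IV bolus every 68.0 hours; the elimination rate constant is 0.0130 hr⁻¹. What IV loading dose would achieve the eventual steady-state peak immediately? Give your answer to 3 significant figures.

1340 mg

Accumulation ratio R = 1 / (1 − e^(−kτ)) = 1 / (1 − e^(−0.01300×68.0)) = 1 / (1 − 0.4131) = 1.704
Loading dose = maintenance dose × R = 787 × 1.704 ≈ 1340 mg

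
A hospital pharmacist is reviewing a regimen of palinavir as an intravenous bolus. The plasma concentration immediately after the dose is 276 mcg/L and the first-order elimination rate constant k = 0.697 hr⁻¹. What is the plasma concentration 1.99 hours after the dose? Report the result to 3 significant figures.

C(t) = C₀ e^(−kt) = 276 × e^(−0.6970 × 1.99) = 276 × e^(−1.387) = 276 × 0.2498 ≈ 68.9 mcg/L

68.9 mcg/L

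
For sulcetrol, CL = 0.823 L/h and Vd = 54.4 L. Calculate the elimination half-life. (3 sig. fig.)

45.8 hours

k = CL / V = 0.823 / 54.4 = 0.01513 h⁻¹
t½ = ln 2 / k = ln 2 / 0.01513 ≈ 45.8 hours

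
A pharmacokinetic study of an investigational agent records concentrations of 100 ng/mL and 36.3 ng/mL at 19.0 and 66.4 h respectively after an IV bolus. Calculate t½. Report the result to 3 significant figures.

k = ln(C₁/C₂) / (t₂ − t₁) = ln(100/36.3) / (66.4 − 19.0)
  = 1.013 / 47.40 = 0.02138 h⁻¹
t½ = ln 2 / k = ln 2 / 0.02138 ≈ 32.4 hours

32.4 hours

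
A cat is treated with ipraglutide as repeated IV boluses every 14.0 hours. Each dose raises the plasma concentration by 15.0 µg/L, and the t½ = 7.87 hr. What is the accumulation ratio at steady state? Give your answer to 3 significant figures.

k = ln 2 / 7.87 = 0.08807 hr⁻¹
Fraction remaining after one interval: e^(−kτ) = e^(−0.08807 × 14.0) = 0.2914
R = 1 / (1 − 0.2914) = 1 / 0.7086 ≈ 1.41

1.41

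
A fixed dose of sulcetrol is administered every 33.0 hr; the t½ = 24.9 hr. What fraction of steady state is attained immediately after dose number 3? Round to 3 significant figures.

0.936

k = ln 2 / 24.9 = 0.02784 hr⁻¹
f_n = 1 − e^(−nkτ) = 1 − e^(−3 × 0.02784 × 33.0) = 1 − e^(−2.756) = 1 − 0.06355 ≈ 0.936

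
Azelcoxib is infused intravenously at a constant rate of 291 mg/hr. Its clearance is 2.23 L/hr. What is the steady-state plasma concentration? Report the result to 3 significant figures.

130 µg/mL

Css = infusion rate / CL = 291 / 2.23 ≈ 130 µg/mL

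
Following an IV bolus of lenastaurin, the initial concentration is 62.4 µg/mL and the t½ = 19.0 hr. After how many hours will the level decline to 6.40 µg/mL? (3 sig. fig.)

k = ln 2 / 19.0 = 0.03648 hr⁻¹
C(t) = C₀ e^(−kt)  ⇒  t = ln(C₀/C) / k
t = ln(62.4/6.40) / 0.03648 = 2.277 / 0.03648 ≈ 62.4 hours

62.4 hours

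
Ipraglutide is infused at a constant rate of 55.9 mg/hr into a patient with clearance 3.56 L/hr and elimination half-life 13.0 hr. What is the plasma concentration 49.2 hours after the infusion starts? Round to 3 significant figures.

Css = rate / CL = 55.9 / 3.56 = 15.70 mg/L
k = ln 2 / 13.0 = 0.05332 hr⁻¹
C(t) = Css (1 − e^(−kt)) = 15.70 × (1 − e^(−2.623)) = 15.70 × 0.9274 ≈ 14.6 mg/L

14.6 mg/L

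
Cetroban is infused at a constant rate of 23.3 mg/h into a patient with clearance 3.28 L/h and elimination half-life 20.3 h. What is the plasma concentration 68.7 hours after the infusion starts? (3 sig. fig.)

Css = rate / CL = 23.3 / 3.28 = 7.104 mg/L
k = ln 2 / 20.3 = 0.03415 h⁻¹
C(t) = Css (1 − e^(−kt)) = 7.104 × (1 − e^(−2.346)) = 7.104 × 0.9042 ≈ 6.42 mg/L

6.42 mg/L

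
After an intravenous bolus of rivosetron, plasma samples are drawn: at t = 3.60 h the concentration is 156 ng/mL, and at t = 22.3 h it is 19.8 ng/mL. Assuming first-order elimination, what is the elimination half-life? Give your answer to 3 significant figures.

6.28 hours

k = ln(C₁/C₂) / (t₂ − t₁) = ln(156/19.8) / (22.3 − 3.60)
  = 2.064 / 18.70 = 0.1104 h⁻¹
t½ = ln 2 / k = ln 2 / 0.1104 ≈ 6.28 hours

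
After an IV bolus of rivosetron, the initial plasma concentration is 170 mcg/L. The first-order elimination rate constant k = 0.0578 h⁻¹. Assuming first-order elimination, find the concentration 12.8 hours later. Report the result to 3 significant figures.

C(t) = C₀ e^(−kt) = 170 × e^(−0.05780 × 12.8) = 170 × e^(−0.7398) = 170 × 0.4772 ≈ 81.1 mcg/L

81.1 mcg/L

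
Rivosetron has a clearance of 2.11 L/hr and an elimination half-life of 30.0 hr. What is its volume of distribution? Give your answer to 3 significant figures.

91.3 L

k = ln 2 / t½ = ln 2 / 30.0 = 0.02310 hr⁻¹
V = CL / k = 2.11 / 0.02310 ≈ 91.3 L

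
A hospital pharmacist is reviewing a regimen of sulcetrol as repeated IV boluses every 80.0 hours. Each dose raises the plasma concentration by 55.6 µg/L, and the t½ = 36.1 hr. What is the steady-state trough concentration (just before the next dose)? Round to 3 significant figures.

k = ln 2 / 36.1 = 0.01920 hr⁻¹
Fraction remaining after one interval: e^(−kτ) = e^(−0.01920 × 80.0) = 0.2152
R = 1 / (1 − 0.2152) = 1.274
Css,max = 55.6 × 1.274 = 70.85 µg/L
Css,min = Css,max × e^(−kτ) = 70.85 × 0.2152 ≈ 15.2 µg/L

15.2 µg/L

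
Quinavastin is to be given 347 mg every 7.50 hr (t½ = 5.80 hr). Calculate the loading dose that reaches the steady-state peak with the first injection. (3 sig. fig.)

k = ln 2 / 5.80 = 0.1195 hr⁻¹
Accumulation ratio R = 1 / (1 − e^(−kτ)) = 1 / (1 − e^(−0.1195×7.50)) = 1 / (1 − 0.4081) = 1.689
Loading dose = maintenance dose × R = 347 × 1.689 ≈ 586 mg

586 mg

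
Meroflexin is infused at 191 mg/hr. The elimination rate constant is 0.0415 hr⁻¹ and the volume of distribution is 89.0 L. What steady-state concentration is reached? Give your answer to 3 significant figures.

CL = k · V = 0.0415 × 89.0 = 3.694 L/hr
Css = rate / CL = 191 / 3.694 ≈ 51.7 µg/mL

51.7 µg/mL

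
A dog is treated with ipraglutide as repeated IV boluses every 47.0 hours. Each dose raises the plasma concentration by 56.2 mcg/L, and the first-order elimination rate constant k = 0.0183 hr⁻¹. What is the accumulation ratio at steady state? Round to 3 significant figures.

Fraction remaining after one interval: e^(−kτ) = e^(−0.01830 × 47.0) = 0.4231
R = 1 / (1 − 0.4231) = 1 / 0.5769 ≈ 1.73

1.73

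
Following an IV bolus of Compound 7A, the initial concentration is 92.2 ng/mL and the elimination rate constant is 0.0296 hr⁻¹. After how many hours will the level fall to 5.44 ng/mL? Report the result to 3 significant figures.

C(t) = C₀ e^(−kt)  ⇒  t = ln(C₀/C) / k
t = ln(92.2/5.44) / 0.02960 = 2.830 / 0.02960 ≈ 95.6 hours

95.6 hours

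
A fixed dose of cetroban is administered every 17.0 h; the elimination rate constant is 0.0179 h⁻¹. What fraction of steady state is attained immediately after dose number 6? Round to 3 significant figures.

f_n = 1 − e^(−nkτ) = 1 − e^(−6 × 0.01790 × 17.0) = 1 − e^(−1.826) = 1 − 0.1611 ≈ 0.839

0.839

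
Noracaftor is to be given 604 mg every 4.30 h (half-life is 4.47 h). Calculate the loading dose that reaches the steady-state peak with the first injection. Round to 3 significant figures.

k = ln 2 / 4.47 = 0.1551 h⁻¹
Accumulation ratio R = 1 / (1 − e^(−kτ)) = 1 / (1 − e^(−0.1551×4.30)) = 1 / (1 − 0.5134) = 2.055
Loading dose = maintenance dose × R = 604 × 2.055 ≈ 1240 mg

1240 mg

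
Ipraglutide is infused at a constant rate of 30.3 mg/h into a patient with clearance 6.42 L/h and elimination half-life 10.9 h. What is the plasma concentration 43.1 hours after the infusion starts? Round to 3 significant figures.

Css = rate / CL = 30.3 / 6.42 = 4.720 µg/mL
k = ln 2 / 10.9 = 0.06359 h⁻¹
C(t) = Css (1 − e^(−kt)) = 4.720 × (1 − e^(−2.741)) = 4.720 × 0.9355 ≈ 4.42 µg/mL

4.42 µg/mL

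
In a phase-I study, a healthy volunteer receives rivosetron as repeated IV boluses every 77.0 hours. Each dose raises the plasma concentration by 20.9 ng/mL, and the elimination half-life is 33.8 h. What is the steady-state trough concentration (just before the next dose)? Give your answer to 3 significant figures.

5.43 ng/mL

k = ln 2 / 33.8 = 0.02051 h⁻¹
Fraction remaining after one interval: e^(−kτ) = e^(−0.02051 × 77.0) = 0.2062
R = 1 / (1 − 0.2062) = 1.260
Css,max = 20.9 × 1.260 = 26.33 ng/mL
Css,min = Css,max × e^(−kτ) = 26.33 × 0.2062 ≈ 5.43 ng/mL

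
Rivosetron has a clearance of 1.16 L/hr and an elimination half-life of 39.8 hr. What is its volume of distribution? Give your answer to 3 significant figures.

k = ln 2 / t½ = ln 2 / 39.8 = 0.01742 hr⁻¹
V = CL / k = 1.16 / 0.01742 ≈ 66.6 L

66.6 L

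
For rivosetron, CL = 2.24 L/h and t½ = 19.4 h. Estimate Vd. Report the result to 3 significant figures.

62.7 L

k = ln 2 / t½ = ln 2 / 19.4 = 0.03573 h⁻¹
V = CL / k = 2.24 / 0.03573 ≈ 62.7 L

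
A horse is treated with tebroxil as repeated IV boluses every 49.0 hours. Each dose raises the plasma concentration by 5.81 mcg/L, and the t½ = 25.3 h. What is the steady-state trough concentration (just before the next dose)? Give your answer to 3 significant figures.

k = ln 2 / 25.3 = 0.02740 h⁻¹
Fraction remaining after one interval: e^(−kτ) = e^(−0.02740 × 49.0) = 0.2612
R = 1 / (1 − 0.2612) = 1.354
Css,max = 5.81 × 1.354 = 7.864 mcg/L
Css,min = Css,max × e^(−kτ) = 7.864 × 0.2612 ≈ 2.05 mcg/L

2.05 mcg/L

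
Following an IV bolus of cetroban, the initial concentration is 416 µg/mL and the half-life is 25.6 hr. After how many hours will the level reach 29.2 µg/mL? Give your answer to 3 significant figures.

98.1 hours

k = ln 2 / 25.6 = 0.02708 hr⁻¹
C(t) = C₀ e^(−kt)  ⇒  t = ln(C₀/C) / k
t = ln(416/29.2) / 0.02708 = 2.657 / 0.02708 ≈ 98.1 hours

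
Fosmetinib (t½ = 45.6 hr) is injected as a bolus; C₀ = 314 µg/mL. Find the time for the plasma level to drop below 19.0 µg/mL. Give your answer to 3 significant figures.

185 hours

k = ln 2 / 45.6 = 0.01520 hr⁻¹
C(t) = C₀ e^(−kt)  ⇒  t = ln(C₀/C) / k
t = ln(314/19.0) / 0.01520 = 2.805 / 0.01520 ≈ 185 hours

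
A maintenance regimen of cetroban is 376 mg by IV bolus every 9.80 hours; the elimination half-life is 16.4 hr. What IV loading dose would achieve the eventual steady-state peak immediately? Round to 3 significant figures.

1110 mg

k = ln 2 / 16.4 = 0.04227 hr⁻¹
Accumulation ratio R = 1 / (1 − e^(−kτ)) = 1 / (1 − e^(−0.04227×9.80)) = 1 / (1 − 0.6609) = 2.949
Loading dose = maintenance dose × R = 376 × 2.949 ≈ 1110 mg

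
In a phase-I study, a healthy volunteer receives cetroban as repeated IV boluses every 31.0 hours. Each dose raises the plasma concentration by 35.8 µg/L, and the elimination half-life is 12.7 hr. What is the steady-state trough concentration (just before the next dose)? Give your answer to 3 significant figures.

k = ln 2 / 12.7 = 0.05458 hr⁻¹
Fraction remaining after one interval: e^(−kτ) = e^(−0.05458 × 31.0) = 0.1842
R = 1 / (1 − 0.1842) = 1.226
Css,max = 35.8 × 1.226 = 43.88 µg/L
Css,min = Css,max × e^(−kτ) = 43.88 × 0.1842 ≈ 8.08 µg/L

8.08 µg/L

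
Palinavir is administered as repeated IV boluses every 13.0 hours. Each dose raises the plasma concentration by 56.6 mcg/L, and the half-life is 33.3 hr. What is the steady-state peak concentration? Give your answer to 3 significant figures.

239 mcg/L

k = ln 2 / 33.3 = 0.02082 hr⁻¹
Fraction remaining after one interval: e^(−kτ) = e^(−0.02082 × 13.0) = 0.7629
R = 1 / (1 − 0.7629) = 4.218
Css,max = 56.6 × 4.218 ≈ 239 mcg/L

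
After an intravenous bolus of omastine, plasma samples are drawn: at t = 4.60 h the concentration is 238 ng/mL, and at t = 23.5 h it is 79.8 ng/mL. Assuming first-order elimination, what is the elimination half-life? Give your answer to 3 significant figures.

12.0 hours

k = ln(C₁/C₂) / (t₂ − t₁) = ln(238/79.8) / (23.5 − 4.60)
  = 1.093 / 18.90 = 0.05782 h⁻¹
t½ = ln 2 / k = ln 2 / 0.05782 ≈ 12.0 hours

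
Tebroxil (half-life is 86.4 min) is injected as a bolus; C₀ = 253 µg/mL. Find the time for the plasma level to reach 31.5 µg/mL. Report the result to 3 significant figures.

k = ln 2 / 86.4 = 0.008023 min⁻¹
C(t) = C₀ e^(−kt)  ⇒  t = ln(C₀/C) / k
t = ln(253/31.5) / 0.008023 = 2.083 / 0.008023 ≈ 260 minutes

260 minutes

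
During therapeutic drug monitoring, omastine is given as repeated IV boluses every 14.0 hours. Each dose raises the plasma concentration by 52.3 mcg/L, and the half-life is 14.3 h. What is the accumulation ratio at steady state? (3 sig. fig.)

k = ln 2 / 14.3 = 0.04847 h⁻¹
Fraction remaining after one interval: e^(−kτ) = e^(−0.04847 × 14.0) = 0.5073
R = 1 / (1 − 0.5073) = 1 / 0.4927 ≈ 2.03

2.03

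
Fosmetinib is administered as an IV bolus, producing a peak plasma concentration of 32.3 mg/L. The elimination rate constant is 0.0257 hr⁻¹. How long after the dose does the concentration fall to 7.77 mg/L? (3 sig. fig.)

C(t) = C₀ e^(−kt)  ⇒  t = ln(C₀/C) / k
t = ln(32.3/7.77) / 0.02570 = 1.425 / 0.02570 ≈ 55.4 hours

55.4 hours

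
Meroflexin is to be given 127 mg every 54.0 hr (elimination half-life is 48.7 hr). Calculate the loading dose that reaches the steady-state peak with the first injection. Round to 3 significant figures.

k = ln 2 / 48.7 = 0.01423 hr⁻¹
Accumulation ratio R = 1 / (1 − e^(−kτ)) = 1 / (1 − e^(−0.01423×54.0)) = 1 / (1 − 0.4637) = 1.865
Loading dose = maintenance dose × R = 127 × 1.865 ≈ 237 mg

237 mg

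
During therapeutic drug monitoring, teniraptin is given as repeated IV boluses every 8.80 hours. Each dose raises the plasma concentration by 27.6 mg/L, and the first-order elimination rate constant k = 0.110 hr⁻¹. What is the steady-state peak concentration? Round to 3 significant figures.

Fraction remaining after one interval: e^(−kτ) = e^(−0.1100 × 8.80) = 0.3798
R = 1 / (1 − 0.3798) = 1.612
Css,max = 27.6 × 1.612 ≈ 44.5 mg/L

44.5 mg/L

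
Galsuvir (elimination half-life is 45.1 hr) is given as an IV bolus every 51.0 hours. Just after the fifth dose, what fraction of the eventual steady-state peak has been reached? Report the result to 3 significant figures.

k = ln 2 / 45.1 = 0.01537 hr⁻¹
f_n = 1 − e^(−nkτ) = 1 − e^(−5 × 0.01537 × 51.0) = 1 − e^(−3.919) = 1 − 0.01986 ≈ 0.980

0.980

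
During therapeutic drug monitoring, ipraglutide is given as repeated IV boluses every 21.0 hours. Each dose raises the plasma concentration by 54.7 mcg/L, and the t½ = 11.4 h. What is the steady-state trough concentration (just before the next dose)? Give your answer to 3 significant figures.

k = ln 2 / 11.4 = 0.06080 h⁻¹
Fraction remaining after one interval: e^(−kτ) = e^(−0.06080 × 21.0) = 0.2789
R = 1 / (1 − 0.2789) = 1.387
Css,max = 54.7 × 1.387 = 75.86 mcg/L
Css,min = Css,max × e^(−kτ) = 75.86 × 0.2789 ≈ 21.2 mcg/L

21.2 mcg/L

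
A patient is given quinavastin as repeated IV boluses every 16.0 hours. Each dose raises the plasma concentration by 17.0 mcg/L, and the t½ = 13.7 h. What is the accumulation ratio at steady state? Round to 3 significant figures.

1.80

k = ln 2 / 13.7 = 0.05059 h⁻¹
Fraction remaining after one interval: e^(−kτ) = e^(−0.05059 × 16.0) = 0.4451
R = 1 / (1 − 0.4451) = 1 / 0.5549 ≈ 1.80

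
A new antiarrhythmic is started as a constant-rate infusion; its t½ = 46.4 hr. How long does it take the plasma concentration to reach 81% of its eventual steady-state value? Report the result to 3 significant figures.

k = ln 2 / 46.4 = 0.01494 hr⁻¹
f = 1 − e^(−kt)  ⇒  t = −ln(1 − f) / k
t = −ln(1 − 0.81) / 0.01494 = 1.661 / 0.01494 ≈ 111 hours

111 hours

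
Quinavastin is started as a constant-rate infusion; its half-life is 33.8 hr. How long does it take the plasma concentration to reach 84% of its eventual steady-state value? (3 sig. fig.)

k = ln 2 / 33.8 = 0.02051 hr⁻¹
f = 1 − e^(−kt)  ⇒  t = −ln(1 − f) / k
t = −ln(1 − 0.84) / 0.02051 = 1.833 / 0.02051 ≈ 89.4 hours

89.4 hours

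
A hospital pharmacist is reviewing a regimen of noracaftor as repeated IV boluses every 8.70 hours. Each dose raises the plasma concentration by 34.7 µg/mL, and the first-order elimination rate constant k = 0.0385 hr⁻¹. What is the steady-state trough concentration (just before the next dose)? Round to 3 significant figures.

87.2 µg/mL

Fraction remaining after one interval: e^(−kτ) = e^(−0.03850 × 8.70) = 0.7154
R = 1 / (1 − 0.7154) = 3.513
Css,max = 34.7 × 3.513 = 121.9 µg/mL
Css,min = Css,max × e^(−kτ) = 121.9 × 0.7154 ≈ 87.2 µg/mL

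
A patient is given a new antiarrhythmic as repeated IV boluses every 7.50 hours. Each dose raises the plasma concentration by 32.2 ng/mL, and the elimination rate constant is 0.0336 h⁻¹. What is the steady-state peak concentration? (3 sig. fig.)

Fraction remaining after one interval: e^(−kτ) = e^(−0.03360 × 7.50) = 0.7772
R = 1 / (1 − 0.7772) = 4.489
Css,max = 32.2 × 4.489 ≈ 145 ng/mL

145 ng/mL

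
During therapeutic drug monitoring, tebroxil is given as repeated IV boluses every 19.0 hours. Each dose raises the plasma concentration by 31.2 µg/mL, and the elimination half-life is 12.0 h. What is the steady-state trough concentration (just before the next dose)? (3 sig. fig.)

15.6 µg/mL

k = ln 2 / 12.0 = 0.05776 h⁻¹
Fraction remaining after one interval: e^(−kτ) = e^(−0.05776 × 19.0) = 0.3337
R = 1 / (1 − 0.3337) = 1.501
Css,max = 31.2 × 1.501 = 46.83 µg/mL
Css,min = Css,max × e^(−kτ) = 46.83 × 0.3337 ≈ 15.6 µg/mL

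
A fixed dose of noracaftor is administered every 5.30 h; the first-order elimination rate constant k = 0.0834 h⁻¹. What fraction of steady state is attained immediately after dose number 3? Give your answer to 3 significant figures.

f_n = 1 − e^(−nkτ) = 1 − e^(−3 × 0.08340 × 5.30) = 1 − e^(−1.326) = 1 − 0.2655 ≈ 0.734

0.734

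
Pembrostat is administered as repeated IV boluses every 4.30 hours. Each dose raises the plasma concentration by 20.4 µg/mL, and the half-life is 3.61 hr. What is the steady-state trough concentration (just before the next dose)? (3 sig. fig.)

k = ln 2 / 3.61 = 0.1920 hr⁻¹
Fraction remaining after one interval: e^(−kτ) = e^(−0.1920 × 4.30) = 0.4380
R = 1 / (1 − 0.4380) = 1.779
Css,max = 20.4 × 1.779 = 36.30 µg/mL
Css,min = Css,max × e^(−kτ) = 36.30 × 0.4380 ≈ 15.9 µg/mL

15.9 µg/mL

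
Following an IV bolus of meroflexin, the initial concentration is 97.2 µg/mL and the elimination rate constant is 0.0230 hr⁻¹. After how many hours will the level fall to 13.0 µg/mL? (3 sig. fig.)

C(t) = C₀ e^(−kt)  ⇒  t = ln(C₀/C) / k
t = ln(97.2/13.0) / 0.02300 = 2.012 / 0.02300 ≈ 87.5 hours

87.5 hours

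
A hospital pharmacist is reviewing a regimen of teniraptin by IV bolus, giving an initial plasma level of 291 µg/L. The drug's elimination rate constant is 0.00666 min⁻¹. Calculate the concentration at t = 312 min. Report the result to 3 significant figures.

36.4 µg/L

C(t) = C₀ e^(−kt) = 291 × e^(−0.006660 × 312) = 291 × e^(−2.078) = 291 × 0.1252 ≈ 36.4 µg/L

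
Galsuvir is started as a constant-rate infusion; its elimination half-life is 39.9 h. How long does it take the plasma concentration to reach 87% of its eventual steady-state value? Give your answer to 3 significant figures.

117 hours

k = ln 2 / 39.9 = 0.01737 h⁻¹
f = 1 − e^(−kt)  ⇒  t = −ln(1 − f) / k
t = −ln(1 − 0.87) / 0.01737 = 2.040 / 0.01737 ≈ 117 hours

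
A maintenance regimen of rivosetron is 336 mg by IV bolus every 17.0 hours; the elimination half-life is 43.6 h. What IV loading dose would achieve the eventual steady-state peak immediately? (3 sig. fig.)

1420 mg

k = ln 2 / 43.6 = 0.01590 h⁻¹
Accumulation ratio R = 1 / (1 − e^(−kτ)) = 1 / (1 − e^(−0.01590×17.0)) = 1 / (1 − 0.7632) = 4.223
Loading dose = maintenance dose × R = 336 × 4.223 ≈ 1420 mg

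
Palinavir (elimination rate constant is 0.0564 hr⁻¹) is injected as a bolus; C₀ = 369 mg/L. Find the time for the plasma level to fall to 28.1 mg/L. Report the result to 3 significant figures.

C(t) = C₀ e^(−kt)  ⇒  t = ln(C₀/C) / k
t = ln(369/28.1) / 0.05640 = 2.575 / 0.05640 ≈ 45.7 hours

45.7 hours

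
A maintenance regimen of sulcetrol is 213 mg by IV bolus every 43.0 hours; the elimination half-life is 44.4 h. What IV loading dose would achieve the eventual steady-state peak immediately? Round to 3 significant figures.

k = ln 2 / 44.4 = 0.01561 h⁻¹
Accumulation ratio R = 1 / (1 − e^(−kτ)) = 1 / (1 − e^(−0.01561×43.0)) = 1 / (1 − 0.5110) = 2.045
Loading dose = maintenance dose × R = 213 × 2.045 ≈ 436 mg

436 mg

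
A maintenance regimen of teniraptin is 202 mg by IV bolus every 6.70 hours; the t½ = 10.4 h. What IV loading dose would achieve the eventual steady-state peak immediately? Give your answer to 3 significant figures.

k = ln 2 / 10.4 = 0.06665 h⁻¹
Accumulation ratio R = 1 / (1 − e^(−kτ)) = 1 / (1 − e^(−0.06665×6.70)) = 1 / (1 − 0.6398) = 2.776
Loading dose = maintenance dose × R = 202 × 2.776 ≈ 561 mg

561 mg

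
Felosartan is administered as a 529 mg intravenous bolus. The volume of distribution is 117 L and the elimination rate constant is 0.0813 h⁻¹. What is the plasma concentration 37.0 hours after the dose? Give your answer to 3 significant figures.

0.223 mg/L

C₀ = dose / V = 529 / 117 = 4.521 mg/L
C(t) = C₀ e^(−kt) = 4.521 × e^(−0.08130 × 37.0) = 4.521 × e^(−3.008) = 4.521 × 0.04939 ≈ 0.223 mg/L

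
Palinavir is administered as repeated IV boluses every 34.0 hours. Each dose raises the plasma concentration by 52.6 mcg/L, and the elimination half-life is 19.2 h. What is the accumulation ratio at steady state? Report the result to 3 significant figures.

k = ln 2 / 19.2 = 0.03610 h⁻¹
Fraction remaining after one interval: e^(−kτ) = e^(−0.03610 × 34.0) = 0.2930
R = 1 / (1 − 0.2930) = 1 / 0.7070 ≈ 1.41

1.41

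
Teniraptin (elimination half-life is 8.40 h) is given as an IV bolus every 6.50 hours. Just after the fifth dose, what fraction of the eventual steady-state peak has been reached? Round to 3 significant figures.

k = ln 2 / 8.40 = 0.08252 h⁻¹
f_n = 1 − e^(−nkτ) = 1 − e^(−5 × 0.08252 × 6.50) = 1 − e^(−2.682) = 1 − 0.06844 ≈ 0.932

0.932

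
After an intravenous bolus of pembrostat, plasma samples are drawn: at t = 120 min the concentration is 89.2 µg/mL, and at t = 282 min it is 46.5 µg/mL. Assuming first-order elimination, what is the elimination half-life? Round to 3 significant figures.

k = ln(C₁/C₂) / (t₂ − t₁) = ln(89.2/46.5) / (282 − 120)
  = 0.6514 / 162.0 = 0.004021 min⁻¹
t½ = ln 2 / k = ln 2 / 0.004021 ≈ 172 minutes

172 minutes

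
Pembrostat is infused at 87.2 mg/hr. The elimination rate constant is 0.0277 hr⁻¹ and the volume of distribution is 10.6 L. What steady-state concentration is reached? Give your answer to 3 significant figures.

297 mg/L

CL = k · V = 0.0277 × 10.6 = 0.2936 L/hr
Css = rate / CL = 87.2 / 0.2936 ≈ 297 mg/L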